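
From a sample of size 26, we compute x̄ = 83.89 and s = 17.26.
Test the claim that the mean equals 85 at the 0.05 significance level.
One-sample t-test:
H₀: μ = 85
H₁: μ ≠ 85
df = n - 1 = 25
t = (x̄ - μ₀) / (s/√n) = (83.89 - 85) / (17.26/√26) = -0.328
p-value = 0.7457

Since p-value > α = 0.05, we fail to reject H₀.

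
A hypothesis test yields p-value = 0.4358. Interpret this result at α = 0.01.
Since p = 0.4358 > α = 0.01, fail to reject H₀.
There is insufficient evidence to reject the null hypothesis; the result is not statistically significant at the 0.01 level.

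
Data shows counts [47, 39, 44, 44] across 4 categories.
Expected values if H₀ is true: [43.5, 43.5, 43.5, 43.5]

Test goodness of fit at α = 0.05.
Chi-square goodness of fit test:
H₀: observed counts match expected distribution
H₁: observed counts differ from expected distribution
df = k - 1 = 3
χ² = Σ(O - E)²/E
   = (47 - 43.5)²/43.5 + (39 - 43.5)²/43.5 + (44 - 43.5)²/43.5 + (44 - 43.5)²/43.5
   = 0.282 + 0.466 + 0.006 + 0.006
   = 0.76
p-value = 0.8593

Since p-value > α = 0.05, we fail to reject H₀.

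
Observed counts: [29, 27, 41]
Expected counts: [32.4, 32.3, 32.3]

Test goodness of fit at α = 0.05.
Chi-square goodness of fit test:
H₀: observed counts match expected distribution
H₁: observed counts differ from expected distribution
df = k - 1 = 2
χ² = Σ(O - E)²/E
   = (29 - 32.4)²/32.4 + (27 - 32.3)²/32.3 + (41 - 32.3)²/32.3
   = 0.357 + 0.870 + 2.343
   = 3.57
p-value = 0.1678

Since p-value > α = 0.05, we fail to reject H₀.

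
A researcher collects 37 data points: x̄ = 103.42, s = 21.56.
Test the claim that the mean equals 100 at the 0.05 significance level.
One-sample t-test:
H₀: μ = 100
H₁: μ ≠ 100
df = n - 1 = 36
t = (x̄ - μ₀) / (s/√n) = (103.42 - 100) / (21.56/√37) = 0.965
p-value = 0.3410

Since p-value > α = 0.05, we fail to reject H₀.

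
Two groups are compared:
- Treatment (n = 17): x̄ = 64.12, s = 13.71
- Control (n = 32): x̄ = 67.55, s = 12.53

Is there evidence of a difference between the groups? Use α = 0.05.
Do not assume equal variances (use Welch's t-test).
Welch's two-sample t-test:
H₀: μ₁ = μ₂
H₁: μ₁ ≠ μ₂
s₁²/n₁ = 13.71²/17 = 11.0567,  s₂²/n₂ = 12.53²/32 = 4.9063
SE = √(s₁²/n₁ + s₂²/n₂) = √(11.0567 + 4.9063) = 3.9954
df (Welch-Satterthwaite) = (s₁²/n₁ + s₂²/n₂)² / [(s₁²/n₁)²/(n₁-1) + (s₂²/n₂)²/(n₂-1)] ≈ 30.27
t = (x̄₁ - x̄₂) / SE = (64.12 - 67.55) / 3.9954 = -3.43 / 3.9954 = -0.858
p-value = 0.3974

Since p-value > α = 0.05, we fail to reject H₀.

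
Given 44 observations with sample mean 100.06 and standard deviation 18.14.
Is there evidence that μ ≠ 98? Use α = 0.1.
One-sample t-test:
H₀: μ = 98
H₁: μ ≠ 98
df = n - 1 = 43
t = (x̄ - μ₀) / (s/√n) = (100.06 - 98) / (18.14/√44) = 0.753
p-value = 0.4554

Since p-value > α = 0.1, we fail to reject H₀.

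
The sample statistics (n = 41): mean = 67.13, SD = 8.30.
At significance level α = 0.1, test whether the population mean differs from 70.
One-sample t-test:
H₀: μ = 70
H₁: μ ≠ 70
df = n - 1 = 40
t = (x̄ - μ₀) / (s/√n) = (67.13 - 70) / (8.30/√41) = -2.214
p-value = 0.0326

Since p-value < α = 0.1, we reject H₀.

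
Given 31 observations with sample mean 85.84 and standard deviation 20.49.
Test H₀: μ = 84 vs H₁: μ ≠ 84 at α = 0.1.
One-sample t-test:
H₀: μ = 84
H₁: μ ≠ 84
df = n - 1 = 30
t = (x̄ - μ₀) / (s/√n) = (85.84 - 84) / (20.49/√31) = 0.500
p-value = 0.6207

Since p-value > α = 0.1, we fail to reject H₀.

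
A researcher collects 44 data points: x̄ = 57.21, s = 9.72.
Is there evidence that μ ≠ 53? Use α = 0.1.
One-sample t-test:
H₀: μ = 53
H₁: μ ≠ 53
df = n - 1 = 43
t = (x̄ - μ₀) / (s/√n) = (57.21 - 53) / (9.72/√44) = 2.873
p-value = 0.0063

Since p-value < α = 0.1, we reject H₀.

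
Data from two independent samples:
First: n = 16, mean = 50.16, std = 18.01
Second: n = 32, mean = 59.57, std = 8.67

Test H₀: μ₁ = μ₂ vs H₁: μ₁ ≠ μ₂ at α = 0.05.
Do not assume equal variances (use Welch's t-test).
Welch's two-sample t-test:
H₀: μ₁ = μ₂
H₁: μ₁ ≠ μ₂
s₁²/n₁ = 18.01²/16 = 20.2725,  s₂²/n₂ = 8.67²/32 = 2.3490
SE = √(s₁²/n₁ + s₂²/n₂) = √(20.2725 + 2.3490) = 4.7562
df (Welch-Satterthwaite) = (s₁²/n₁ + s₂²/n₂)² / [(s₁²/n₁)²/(n₁-1) + (s₂²/n₂)²/(n₂-1)] ≈ 18.56
t = (x̄₁ - x̄₂) / SE = (50.16 - 59.57) / 4.7562 = -9.41 / 4.7562 = -1.978
p-value = 0.0629

Since p-value > α = 0.05, we fail to reject H₀.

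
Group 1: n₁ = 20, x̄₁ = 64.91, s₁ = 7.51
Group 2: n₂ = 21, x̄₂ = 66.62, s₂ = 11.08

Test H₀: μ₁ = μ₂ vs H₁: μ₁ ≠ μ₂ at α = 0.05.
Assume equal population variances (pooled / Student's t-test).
Student's two-sample t-test (equal variances):
H₀: μ₁ = μ₂
H₁: μ₁ ≠ μ₂
df = n₁ + n₂ - 2 = 39
Pooled variance s_p² = [(n₁-1)s₁² + (n₂-1)s₂²] / (n₁ + n₂ - 2) = [(19)(7.51²) + (20)(11.08²)] / 39 = 90.4341
SE = √(s_p²(1/n₁ + 1/n₂)) = √(90.4341 × (1/20 + 1/21)) = 2.9712
t = (x̄₁ - x̄₂) / SE = (64.91 - 66.62) / 2.9712 = -1.71 / 2.9712 = -0.576
p-value = 0.5682

Since p-value > α = 0.05, we fail to reject H₀.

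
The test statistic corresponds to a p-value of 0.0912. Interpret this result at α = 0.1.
Since p = 0.0912 < α = 0.1, reject H₀.
There is sufficient evidence to reject the null hypothesis; the result is statistically significant at the 0.1 level.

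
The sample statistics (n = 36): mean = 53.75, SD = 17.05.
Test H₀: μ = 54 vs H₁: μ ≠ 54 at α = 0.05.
One-sample t-test:
H₀: μ = 54
H₁: μ ≠ 54
df = n - 1 = 35
t = (x̄ - μ₀) / (s/√n) = (53.75 - 54) / (17.05/√36) = -0.088
p-value = 0.9304

Since p-value > α = 0.05, we fail to reject H₀.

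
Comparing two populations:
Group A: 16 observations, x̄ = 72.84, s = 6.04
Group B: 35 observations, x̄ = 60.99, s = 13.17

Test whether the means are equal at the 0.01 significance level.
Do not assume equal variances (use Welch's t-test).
Welch's two-sample t-test:
H₀: μ₁ = μ₂
H₁: μ₁ ≠ μ₂
s₁²/n₁ = 6.04²/16 = 2.2801,  s₂²/n₂ = 13.17²/35 = 4.9557
SE = √(s₁²/n₁ + s₂²/n₂) = √(2.2801 + 4.9557) = 2.6899
df (Welch-Satterthwaite) = (s₁²/n₁ + s₂²/n₂)² / [(s₁²/n₁)²/(n₁-1) + (s₂²/n₂)²/(n₂-1)] ≈ 48.98
t = (x̄₁ - x̄₂) / SE = (72.84 - 60.99) / 2.6899 = 11.85 / 2.6899 = 4.405
p-value = 0.0001

Since p-value < α = 0.01, we reject H₀.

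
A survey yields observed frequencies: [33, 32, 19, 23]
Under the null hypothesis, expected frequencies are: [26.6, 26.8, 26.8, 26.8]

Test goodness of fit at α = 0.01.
Chi-square goodness of fit test:
H₀: observed counts match expected distribution
H₁: observed counts differ from expected distribution
df = k - 1 = 3
χ² = Σ(O - E)²/E
   = (33 - 26.6)²/26.6 + (32 - 26.8)²/26.8 + (19 - 26.8)²/26.8 + (23 - 26.8)²/26.8
   = 1.540 + 1.009 + 2.270 + 0.539
   = 5.36
p-value = 0.1474

Since p-value > α = 0.01, we fail to reject H₀.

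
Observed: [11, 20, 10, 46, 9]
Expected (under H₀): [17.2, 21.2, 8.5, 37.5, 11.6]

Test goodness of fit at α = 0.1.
Chi-square goodness of fit test:
H₀: observed counts match expected distribution
H₁: observed counts differ from expected distribution
df = k - 1 = 4
χ² = Σ(O - E)²/E
   = (11 - 17.2)²/17.2 + (20 - 21.2)²/21.2 + (10 - 8.5)²/8.5 + (46 - 37.5)²/37.5 + (9 - 11.6)²/11.6
   = 2.235 + 0.068 + 0.265 + 1.927 + 0.583
   = 5.08
p-value = 0.2795

Since p-value > α = 0.1, we fail to reject H₀.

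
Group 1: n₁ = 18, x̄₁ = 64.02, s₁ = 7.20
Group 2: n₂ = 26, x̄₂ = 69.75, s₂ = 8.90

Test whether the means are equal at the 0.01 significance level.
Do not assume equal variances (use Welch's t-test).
Welch's two-sample t-test:
H₀: μ₁ = μ₂
H₁: μ₁ ≠ μ₂
s₁²/n₁ = 7.20²/18 = 2.8800,  s₂²/n₂ = 8.90²/26 = 3.0465
SE = √(s₁²/n₁ + s₂²/n₂) = √(2.8800 + 3.0465) = 2.4344
df (Welch-Satterthwaite) = (s₁²/n₁ + s₂²/n₂)² / [(s₁²/n₁)²/(n₁-1) + (s₂²/n₂)²/(n₂-1)] ≈ 40.88
t = (x̄₁ - x̄₂) / SE = (64.02 - 69.75) / 2.4344 = -5.73 / 2.4344 = -2.354
p-value = 0.0235

Since p-value > α = 0.01, we fail to reject H₀.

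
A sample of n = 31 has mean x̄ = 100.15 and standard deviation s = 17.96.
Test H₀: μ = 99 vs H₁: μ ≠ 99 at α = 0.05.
One-sample t-test:
H₀: μ = 99
H₁: μ ≠ 99
df = n - 1 = 30
t = (x̄ - μ₀) / (s/√n) = (100.15 - 99) / (17.96/√31) = 0.357
p-value = 0.7240

Since p-value > α = 0.05, we fail to reject H₀.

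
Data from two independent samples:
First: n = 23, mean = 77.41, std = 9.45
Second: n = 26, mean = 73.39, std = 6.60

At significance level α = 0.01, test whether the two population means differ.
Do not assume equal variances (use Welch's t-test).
Welch's two-sample t-test:
H₀: μ₁ = μ₂
H₁: μ₁ ≠ μ₂
s₁²/n₁ = 9.45²/23 = 3.8827,  s₂²/n₂ = 6.60²/26 = 1.6754
SE = √(s₁²/n₁ + s₂²/n₂) = √(3.8827 + 1.6754) = 2.3576
df (Welch-Satterthwaite) = (s₁²/n₁ + s₂²/n₂)² / [(s₁²/n₁)²/(n₁-1) + (s₂²/n₂)²/(n₂-1)] ≈ 38.74
t = (x̄₁ - x̄₂) / SE = (77.41 - 73.39) / 2.3576 = 4.02 / 2.3576 = 1.705
p-value = 0.0962

Since p-value > α = 0.01, we fail to reject H₀.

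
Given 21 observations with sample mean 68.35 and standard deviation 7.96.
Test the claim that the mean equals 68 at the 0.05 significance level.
One-sample t-test:
H₀: μ = 68
H₁: μ ≠ 68
df = n - 1 = 20
t = (x̄ - μ₀) / (s/√n) = (68.35 - 68) / (7.96/√21) = 0.201
p-value = 0.8423

Since p-value > α = 0.05, we fail to reject H₀.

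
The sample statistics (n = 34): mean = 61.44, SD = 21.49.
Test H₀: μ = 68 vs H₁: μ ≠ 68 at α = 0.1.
One-sample t-test:
H₀: μ = 68
H₁: μ ≠ 68
df = n - 1 = 33
t = (x̄ - μ₀) / (s/√n) = (61.44 - 68) / (21.49/√34) = -1.780
p-value = 0.0843

Since p-value < α = 0.1, we reject H₀.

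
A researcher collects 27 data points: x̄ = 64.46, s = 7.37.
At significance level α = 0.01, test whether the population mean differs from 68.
One-sample t-test:
H₀: μ = 68
H₁: μ ≠ 68
df = n - 1 = 26
t = (x̄ - μ₀) / (s/√n) = (64.46 - 68) / (7.37/√27) = -2.496
p-value = 0.0192

Since p-value > α = 0.01, we fail to reject H₀.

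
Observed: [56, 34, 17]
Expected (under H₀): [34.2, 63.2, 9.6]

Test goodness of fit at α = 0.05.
Chi-square goodness of fit test:
H₀: observed counts match expected distribution
H₁: observed counts differ from expected distribution
df = k - 1 = 2
χ² = Σ(O - E)²/E
   = (56 - 34.2)²/34.2 + (34 - 63.2)²/63.2 + (17 - 9.6)²/9.6
   = 13.896 + 13.491 + 5.704
   = 33.09
p-value < 0.0001

Since p-value < α = 0.05, we reject H₀.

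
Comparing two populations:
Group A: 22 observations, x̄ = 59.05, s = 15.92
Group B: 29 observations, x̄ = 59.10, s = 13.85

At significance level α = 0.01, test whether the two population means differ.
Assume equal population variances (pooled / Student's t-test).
Student's two-sample t-test (equal variances):
H₀: μ₁ = μ₂
H₁: μ₁ ≠ μ₂
df = n₁ + n₂ - 2 = 49
Pooled variance s_p² = [(n₁-1)s₁² + (n₂-1)s₂²] / (n₁ + n₂ - 2) = [(21)(15.92²) + (28)(13.85²)] / 49 = 218.2327
SE = √(s_p²(1/n₁ + 1/n₂)) = √(218.2327 × (1/22 + 1/29)) = 4.1767
t = (x̄₁ - x̄₂) / SE = (59.05 - 59.10) / 4.1767 = -0.05 / 4.1767 = -0.012
p-value = 0.9905

Since p-value > α = 0.01, we fail to reject H₀.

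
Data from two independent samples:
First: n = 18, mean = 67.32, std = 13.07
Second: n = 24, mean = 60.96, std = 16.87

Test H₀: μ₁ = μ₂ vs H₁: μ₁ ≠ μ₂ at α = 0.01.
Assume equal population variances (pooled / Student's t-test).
Student's two-sample t-test (equal variances):
H₀: μ₁ = μ₂
H₁: μ₁ ≠ μ₂
df = n₁ + n₂ - 2 = 40
Pooled variance s_p² = [(n₁-1)s₁² + (n₂-1)s₂²] / (n₁ + n₂ - 2) = [(17)(13.07²) + (23)(16.87²)] / 40 = 236.2438
SE = √(s_p²(1/n₁ + 1/n₂)) = √(236.2438 × (1/18 + 1/24)) = 4.7925
t = (x̄₁ - x̄₂) / SE = (67.32 - 60.96) / 4.7925 = 6.36 / 4.7925 = 1.327
p-value = 0.1920

Since p-value > α = 0.01, we fail to reject H₀.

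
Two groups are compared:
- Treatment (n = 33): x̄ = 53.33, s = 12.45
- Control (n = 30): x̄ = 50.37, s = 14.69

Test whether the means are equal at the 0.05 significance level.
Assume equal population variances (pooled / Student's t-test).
Student's two-sample t-test (equal variances):
H₀: μ₁ = μ₂
H₁: μ₁ ≠ μ₂
df = n₁ + n₂ - 2 = 61
Pooled variance s_p² = [(n₁-1)s₁² + (n₂-1)s₂²] / (n₁ + n₂ - 2) = [(32)(12.45²) + (29)(14.69²)] / 61 = 183.9044
SE = √(s_p²(1/n₁ + 1/n₂)) = √(183.9044 × (1/33 + 1/30)) = 3.4210
t = (x̄₁ - x̄₂) / SE = (53.33 - 50.37) / 3.4210 = 2.96 / 3.4210 = 0.865
p-value = 0.3903

Since p-value > α = 0.05, we fail to reject H₀.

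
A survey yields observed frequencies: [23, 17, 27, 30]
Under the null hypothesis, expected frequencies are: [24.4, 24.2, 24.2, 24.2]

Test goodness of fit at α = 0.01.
Chi-square goodness of fit test:
H₀: observed counts match expected distribution
H₁: observed counts differ from expected distribution
df = k - 1 = 3
χ² = Σ(O - E)²/E
   = (23 - 24.4)²/24.4 + (17 - 24.2)²/24.2 + (27 - 24.2)²/24.2 + (30 - 24.2)²/24.2
   = 0.080 + 2.142 + 0.324 + 1.390
   = 3.94
p-value = 0.2684

Since p-value > α = 0.01, we fail to reject H₀.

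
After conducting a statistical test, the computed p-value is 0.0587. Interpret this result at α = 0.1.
Since p = 0.0587 < α = 0.1, reject H₀.
There is sufficient evidence to reject the null hypothesis; the result is statistically significant at the 0.1 level.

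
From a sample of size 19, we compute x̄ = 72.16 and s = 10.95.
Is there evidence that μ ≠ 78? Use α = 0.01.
One-sample t-test:
H₀: μ = 78
H₁: μ ≠ 78
df = n - 1 = 18
t = (x̄ - μ₀) / (s/√n) = (72.16 - 78) / (10.95/√19) = -2.325
p-value = 0.0320

Since p-value > α = 0.01, we fail to reject H₀.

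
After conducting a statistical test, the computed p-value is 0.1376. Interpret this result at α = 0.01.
Since p = 0.1376 > α = 0.01, fail to reject H₀.
There is insufficient evidence to reject the null hypothesis; the result is not statistically significant at the 0.01 level.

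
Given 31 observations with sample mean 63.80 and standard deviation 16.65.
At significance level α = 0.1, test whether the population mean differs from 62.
One-sample t-test:
H₀: μ = 62
H₁: μ ≠ 62
df = n - 1 = 30
t = (x̄ - μ₀) / (s/√n) = (63.80 - 62) / (16.65/√31) = 0.602
p-value = 0.5517

Since p-value > α = 0.1, we fail to reject H₀.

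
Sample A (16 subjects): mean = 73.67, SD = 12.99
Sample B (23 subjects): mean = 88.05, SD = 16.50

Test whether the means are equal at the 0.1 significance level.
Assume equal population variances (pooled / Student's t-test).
Student's two-sample t-test (equal variances):
H₀: μ₁ = μ₂
H₁: μ₁ ≠ μ₂
df = n₁ + n₂ - 2 = 37
Pooled variance s_p² = [(n₁-1)s₁² + (n₂-1)s₂²] / (n₁ + n₂ - 2) = [(15)(12.99²) + (22)(16.50²)] / 37 = 230.2865
SE = √(s_p²(1/n₁ + 1/n₂)) = √(230.2865 × (1/16 + 1/23)) = 4.9402
t = (x̄₁ - x̄₂) / SE = (73.67 - 88.05) / 4.9402 = -14.38 / 4.9402 = -2.911
p-value = 0.0061

Since p-value < α = 0.1, we reject H₀.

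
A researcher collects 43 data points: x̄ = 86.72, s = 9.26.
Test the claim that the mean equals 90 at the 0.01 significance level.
One-sample t-test:
H₀: μ = 90
H₁: μ ≠ 90
df = n - 1 = 42
t = (x̄ - μ₀) / (s/√n) = (86.72 - 90) / (9.26/√43) = -2.323
p-value = 0.0251

Since p-value > α = 0.01, we fail to reject H₀.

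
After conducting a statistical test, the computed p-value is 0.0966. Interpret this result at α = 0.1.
Since p = 0.0966 < α = 0.1, reject H₀.
There is sufficient evidence to reject the null hypothesis; the result is statistically significant at the 0.1 level.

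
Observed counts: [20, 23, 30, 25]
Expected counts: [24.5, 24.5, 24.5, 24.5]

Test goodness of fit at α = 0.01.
Chi-square goodness of fit test:
H₀: observed counts match expected distribution
H₁: observed counts differ from expected distribution
df = k - 1 = 3
χ² = Σ(O - E)²/E
   = (20 - 24.5)²/24.5 + (23 - 24.5)²/24.5 + (30 - 24.5)²/24.5 + (25 - 24.5)²/24.5
   = 0.827 + 0.092 + 1.235 + 0.010
   = 2.16
p-value = 0.5392

Since p-value > α = 0.01, we fail to reject H₀.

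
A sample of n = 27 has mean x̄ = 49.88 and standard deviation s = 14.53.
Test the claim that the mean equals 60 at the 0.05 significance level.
One-sample t-test:
H₀: μ = 60
H₁: μ ≠ 60
df = n - 1 = 26
t = (x̄ - μ₀) / (s/√n) = (49.88 - 60) / (14.53/√27) = -3.619
p-value = 0.0013

Since p-value < α = 0.05, we reject H₀.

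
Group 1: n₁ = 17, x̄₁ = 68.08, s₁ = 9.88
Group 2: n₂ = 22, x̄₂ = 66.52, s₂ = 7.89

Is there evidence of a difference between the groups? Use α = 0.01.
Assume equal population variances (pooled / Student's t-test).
Student's two-sample t-test (equal variances):
H₀: μ₁ = μ₂
H₁: μ₁ ≠ μ₂
df = n₁ + n₂ - 2 = 37
Pooled variance s_p² = [(n₁-1)s₁² + (n₂-1)s₂²] / (n₁ + n₂ - 2) = [(16)(9.88²) + (21)(7.89²)] / 37 = 77.5439
SE = √(s_p²(1/n₁ + 1/n₂)) = √(77.5439 × (1/17 + 1/22)) = 2.8436
t = (x̄₁ - x̄₂) / SE = (68.08 - 66.52) / 2.8436 = 1.56 / 2.8436 = 0.549
p-value = 0.5866

Since p-value > α = 0.01, we fail to reject H₀.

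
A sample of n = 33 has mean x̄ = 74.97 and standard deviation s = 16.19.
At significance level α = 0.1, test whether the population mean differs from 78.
One-sample t-test:
H₀: μ = 78
H₁: μ ≠ 78
df = n - 1 = 32
t = (x̄ - μ₀) / (s/√n) = (74.97 - 78) / (16.19/√33) = -1.075
p-value = 0.2904

Since p-value > α = 0.1, we fail to reject H₀.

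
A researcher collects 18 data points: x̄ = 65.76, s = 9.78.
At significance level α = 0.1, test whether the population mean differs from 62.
One-sample t-test:
H₀: μ = 62
H₁: μ ≠ 62
df = n - 1 = 17
t = (x̄ - μ₀) / (s/√n) = (65.76 - 62) / (9.78/√18) = 1.631
p-value = 0.1213

Since p-value > α = 0.1, we fail to reject H₀.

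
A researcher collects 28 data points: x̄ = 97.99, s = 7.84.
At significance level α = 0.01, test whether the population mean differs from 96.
One-sample t-test:
H₀: μ = 96
H₁: μ ≠ 96
df = n - 1 = 27
t = (x̄ - μ₀) / (s/√n) = (97.99 - 96) / (7.84/√28) = 1.343
p-value = 0.1904

Since p-value > α = 0.01, we fail to reject H₀.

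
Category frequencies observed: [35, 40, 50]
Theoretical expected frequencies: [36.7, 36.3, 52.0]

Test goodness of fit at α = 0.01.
Chi-square goodness of fit test:
H₀: observed counts match expected distribution
H₁: observed counts differ from expected distribution
df = k - 1 = 2
χ² = Σ(O - E)²/E
   = (35 - 36.7)²/36.7 + (40 - 36.3)²/36.3 + (50 - 52.0)²/52.0
   = 0.079 + 0.377 + 0.077
   = 0.53
p-value = 0.7661

Since p-value > α = 0.01, we fail to reject H₀.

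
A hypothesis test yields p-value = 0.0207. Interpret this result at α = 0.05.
Since p = 0.0207 < α = 0.05, reject H₀.
There is sufficient evidence to reject the null hypothesis; the result is statistically significant at the 0.05 level.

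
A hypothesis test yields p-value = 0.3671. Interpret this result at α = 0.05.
Since p = 0.3671 > α = 0.05, fail to reject H₀.
There is insufficient evidence to reject the null hypothesis; the result is not statistically significant at the 0.05 level.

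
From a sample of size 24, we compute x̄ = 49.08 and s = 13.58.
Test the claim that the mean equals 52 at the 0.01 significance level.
One-sample t-test:
H₀: μ = 52
H₁: μ ≠ 52
df = n - 1 = 23
t = (x̄ - μ₀) / (s/√n) = (49.08 - 52) / (13.58/√24) = -1.053
p-value = 0.3031

Since p-value > α = 0.01, we fail to reject H₀.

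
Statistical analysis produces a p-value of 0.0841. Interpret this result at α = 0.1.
Since p = 0.0841 < α = 0.1, reject H₀.
There is sufficient evidence to reject the null hypothesis; the result is statistically significant at the 0.1 level.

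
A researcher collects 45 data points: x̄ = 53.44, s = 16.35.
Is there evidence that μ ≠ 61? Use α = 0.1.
One-sample t-test:
H₀: μ = 61
H₁: μ ≠ 61
df = n - 1 = 44
t = (x̄ - μ₀) / (s/√n) = (53.44 - 61) / (16.35/√45) = -3.102
p-value = 0.0034

Since p-value < α = 0.1, we reject H₀.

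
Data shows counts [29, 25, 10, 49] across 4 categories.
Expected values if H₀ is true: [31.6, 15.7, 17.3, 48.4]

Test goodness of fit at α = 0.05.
Chi-square goodness of fit test:
H₀: observed counts match expected distribution
H₁: observed counts differ from expected distribution
df = k - 1 = 3
χ² = Σ(O - E)²/E
   = (29 - 31.6)²/31.6 + (25 - 15.7)²/15.7 + (10 - 17.3)²/17.3 + (49 - 48.4)²/48.4
   = 0.214 + 5.509 + 3.080 + 0.007
   = 8.81
p-value = 0.0319

Since p-value < α = 0.05, we reject H₀.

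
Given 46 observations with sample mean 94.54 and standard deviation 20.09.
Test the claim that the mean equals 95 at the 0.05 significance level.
One-sample t-test:
H₀: μ = 95
H₁: μ ≠ 95
df = n - 1 = 45
t = (x̄ - μ₀) / (s/√n) = (94.54 - 95) / (20.09/√46) = -0.155
p-value = 0.8773

Since p-value > α = 0.05, we fail to reject H₀.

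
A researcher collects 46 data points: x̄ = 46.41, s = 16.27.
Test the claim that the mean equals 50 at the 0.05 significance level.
One-sample t-test:
H₀: μ = 50
H₁: μ ≠ 50
df = n - 1 = 45
t = (x̄ - μ₀) / (s/√n) = (46.41 - 50) / (16.27/√46) = -1.497
p-value = 0.1415

Since p-value > α = 0.05, we fail to reject H₀.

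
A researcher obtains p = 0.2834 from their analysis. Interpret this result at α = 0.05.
Since p = 0.2834 > α = 0.05, fail to reject H₀.
There is insufficient evidence to reject the null hypothesis; the result is not statistically significant at the 0.05 level.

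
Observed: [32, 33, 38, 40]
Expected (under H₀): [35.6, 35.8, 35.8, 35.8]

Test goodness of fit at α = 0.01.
Chi-square goodness of fit test:
H₀: observed counts match expected distribution
H₁: observed counts differ from expected distribution
df = k - 1 = 3
χ² = Σ(O - E)²/E
   = (32 - 35.6)²/35.6 + (33 - 35.8)²/35.8 + (38 - 35.8)²/35.8 + (40 - 35.8)²/35.8
   = 0.364 + 0.219 + 0.135 + 0.493
   = 1.21
p-value = 0.7504

Since p-value > α = 0.01, we fail to reject H₀.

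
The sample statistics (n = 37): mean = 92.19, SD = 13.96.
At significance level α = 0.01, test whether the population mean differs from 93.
One-sample t-test:
H₀: μ = 93
H₁: μ ≠ 93
df = n - 1 = 36
t = (x̄ - μ₀) / (s/√n) = (92.19 - 93) / (13.96/√37) = -0.353
p-value = 0.7262

Since p-value > α = 0.01, we fail to reject H₀.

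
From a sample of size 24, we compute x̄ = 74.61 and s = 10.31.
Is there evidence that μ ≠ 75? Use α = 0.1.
One-sample t-test:
H₀: μ = 75
H₁: μ ≠ 75
df = n - 1 = 23
t = (x̄ - μ₀) / (s/√n) = (74.61 - 75) / (10.31/√24) = -0.185
p-value = 0.8546

Since p-value > α = 0.1, we fail to reject H₀.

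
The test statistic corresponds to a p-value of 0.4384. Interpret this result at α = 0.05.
Since p = 0.4384 > α = 0.05, fail to reject H₀.
There is insufficient evidence to reject the null hypothesis; the result is not statistically significant at the 0.05 level.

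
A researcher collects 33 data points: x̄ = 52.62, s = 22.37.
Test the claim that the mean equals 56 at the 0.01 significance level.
One-sample t-test:
H₀: μ = 56
H₁: μ ≠ 56
df = n - 1 = 32
t = (x̄ - μ₀) / (s/√n) = (52.62 - 56) / (22.37/√33) = -0.868
p-value = 0.3919

Since p-value > α = 0.01, we fail to reject H₀.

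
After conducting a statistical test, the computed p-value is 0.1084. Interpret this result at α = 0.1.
Since p = 0.1084 > α = 0.1, fail to reject H₀.
There is insufficient evidence to reject the null hypothesis; the result is not statistically significant at the 0.1 level.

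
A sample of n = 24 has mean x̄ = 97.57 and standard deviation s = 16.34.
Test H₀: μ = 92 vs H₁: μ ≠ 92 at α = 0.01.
One-sample t-test:
H₀: μ = 92
H₁: μ ≠ 92
df = n - 1 = 23
t = (x̄ - μ₀) / (s/√n) = (97.57 - 92) / (16.34/√24) = 1.670
p-value = 0.1085

Since p-value > α = 0.01, we fail to reject H₀.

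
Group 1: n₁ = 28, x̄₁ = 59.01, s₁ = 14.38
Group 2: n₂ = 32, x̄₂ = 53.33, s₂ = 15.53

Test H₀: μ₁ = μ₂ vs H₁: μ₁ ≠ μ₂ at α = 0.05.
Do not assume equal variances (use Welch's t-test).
Welch's two-sample t-test:
H₀: μ₁ = μ₂
H₁: μ₁ ≠ μ₂
s₁²/n₁ = 14.38²/28 = 7.3852,  s₂²/n₂ = 15.53²/32 = 7.5369
SE = √(s₁²/n₁ + s₂²/n₂) = √(7.3852 + 7.5369) = 3.8629
df (Welch-Satterthwaite) = (s₁²/n₁ + s₂²/n₂)² / [(s₁²/n₁)²/(n₁-1) + (s₂²/n₂)²/(n₂-1)] ≈ 57.80
t = (x̄₁ - x̄₂) / SE = (59.01 - 53.33) / 3.8629 = 5.68 / 3.8629 = 1.470
p-value = 0.1469

Since p-value > α = 0.05, we fail to reject H₀.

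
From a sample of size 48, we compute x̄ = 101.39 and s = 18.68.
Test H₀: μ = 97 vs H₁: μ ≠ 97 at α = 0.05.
One-sample t-test:
H₀: μ = 97
H₁: μ ≠ 97
df = n - 1 = 47
t = (x̄ - μ₀) / (s/√n) = (101.39 - 97) / (18.68/√48) = 1.628
p-value = 0.1102

Since p-value > α = 0.05, we fail to reject H₀.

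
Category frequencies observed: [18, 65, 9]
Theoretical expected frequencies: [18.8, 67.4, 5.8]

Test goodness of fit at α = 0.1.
Chi-square goodness of fit test:
H₀: observed counts match expected distribution
H₁: observed counts differ from expected distribution
df = k - 1 = 2
χ² = Σ(O - E)²/E
   = (18 - 18.8)²/18.8 + (65 - 67.4)²/67.4 + (9 - 5.8)²/5.8
   = 0.034 + 0.085 + 1.766
   = 1.89
p-value = 0.3896

Since p-value > α = 0.1, we fail to reject H₀.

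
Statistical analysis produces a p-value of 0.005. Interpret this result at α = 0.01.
Since p = 0.005 < α = 0.01, reject H₀.
There is sufficient evidence to reject the null hypothesis; the result is statistically significant at the 0.01 level.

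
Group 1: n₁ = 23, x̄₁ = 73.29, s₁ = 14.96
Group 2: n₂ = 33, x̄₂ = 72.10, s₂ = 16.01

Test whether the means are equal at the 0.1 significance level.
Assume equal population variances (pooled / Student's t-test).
Student's two-sample t-test (equal variances):
H₀: μ₁ = μ₂
H₁: μ₁ ≠ μ₂
df = n₁ + n₂ - 2 = 54
Pooled variance s_p² = [(n₁-1)s₁² + (n₂-1)s₂²] / (n₁ + n₂ - 2) = [(22)(14.96²) + (32)(16.01²)] / 54 = 243.0718
SE = √(s_p²(1/n₁ + 1/n₂)) = √(243.0718 × (1/23 + 1/33)) = 4.2349
t = (x̄₁ - x̄₂) / SE = (73.29 - 72.10) / 4.2349 = 1.19 / 4.2349 = 0.281
p-value = 0.7798

Since p-value > α = 0.1, we fail to reject H₀.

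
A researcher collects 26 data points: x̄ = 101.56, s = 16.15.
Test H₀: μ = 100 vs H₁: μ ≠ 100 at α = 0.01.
One-sample t-test:
H₀: μ = 100
H₁: μ ≠ 100
df = n - 1 = 25
t = (x̄ - μ₀) / (s/√n) = (101.56 - 100) / (16.15/√26) = 0.493
p-value = 0.6266

Since p-value > α = 0.01, we fail to reject H₀.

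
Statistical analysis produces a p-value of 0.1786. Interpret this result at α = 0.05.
Since p = 0.1786 > α = 0.05, fail to reject H₀.
There is insufficient evidence to reject the null hypothesis; the result is not statistically significant at the 0.05 level.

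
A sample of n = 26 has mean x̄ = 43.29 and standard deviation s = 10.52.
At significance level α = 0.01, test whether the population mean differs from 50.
One-sample t-test:
H₀: μ = 50
H₁: μ ≠ 50
df = n - 1 = 25
t = (x̄ - μ₀) / (s/√n) = (43.29 - 50) / (10.52/√26) = -3.252
p-value = 0.0033

Since p-value < α = 0.01, we reject H₀.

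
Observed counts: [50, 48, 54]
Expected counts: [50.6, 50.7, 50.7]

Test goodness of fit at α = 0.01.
Chi-square goodness of fit test:
H₀: observed counts match expected distribution
H₁: observed counts differ from expected distribution
df = k - 1 = 2
χ² = Σ(O - E)²/E
   = (50 - 50.6)²/50.6 + (48 - 50.7)²/50.7 + (54 - 50.7)²/50.7
   = 0.007 + 0.144 + 0.215
   = 0.37
p-value = 0.8329

Since p-value > α = 0.01, we fail to reject H₀.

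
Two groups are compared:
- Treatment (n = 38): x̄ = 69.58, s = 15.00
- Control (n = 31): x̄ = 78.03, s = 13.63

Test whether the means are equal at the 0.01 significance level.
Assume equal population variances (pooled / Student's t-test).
Student's two-sample t-test (equal variances):
H₀: μ₁ = μ₂
H₁: μ₁ ≠ μ₂
df = n₁ + n₂ - 2 = 67
Pooled variance s_p² = [(n₁-1)s₁² + (n₂-1)s₂²] / (n₁ + n₂ - 2) = [(37)(15.00²) + (30)(13.63²)] / 67 = 207.4374
SE = √(s_p²(1/n₁ + 1/n₂)) = √(207.4374 × (1/38 + 1/31)) = 3.4857
t = (x̄₁ - x̄₂) / SE = (69.58 - 78.03) / 3.4857 = -8.45 / 3.4857 = -2.424
p-value = 0.0180

Since p-value > α = 0.01, we fail to reject H₀.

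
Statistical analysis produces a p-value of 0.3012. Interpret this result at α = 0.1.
Since p = 0.3012 > α = 0.1, fail to reject H₀.
There is insufficient evidence to reject the null hypothesis; the result is not statistically significant at the 0.1 level.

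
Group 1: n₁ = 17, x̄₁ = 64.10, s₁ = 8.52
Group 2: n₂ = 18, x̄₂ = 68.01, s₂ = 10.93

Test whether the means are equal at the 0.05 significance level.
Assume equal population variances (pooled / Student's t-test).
Student's two-sample t-test (equal variances):
H₀: μ₁ = μ₂
H₁: μ₁ ≠ μ₂
df = n₁ + n₂ - 2 = 33
Pooled variance s_p² = [(n₁-1)s₁² + (n₂-1)s₂²] / (n₁ + n₂ - 2) = [(16)(8.52²) + (17)(10.93²)] / 33 = 96.7379
SE = √(s_p²(1/n₁ + 1/n₂)) = √(96.7379 × (1/17 + 1/18)) = 3.3264
t = (x̄₁ - x̄₂) / SE = (64.10 - 68.01) / 3.3264 = -3.91 / 3.3264 = -1.175
p-value = 0.2482

Since p-value > α = 0.05, we fail to reject H₀.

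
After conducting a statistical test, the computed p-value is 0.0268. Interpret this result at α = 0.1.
Since p = 0.0268 < α = 0.1, reject H₀.
There is sufficient evidence to reject the null hypothesis; the result is statistically significant at the 0.1 level.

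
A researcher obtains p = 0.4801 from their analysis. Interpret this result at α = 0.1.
Since p = 0.4801 > α = 0.1, fail to reject H₀.
There is insufficient evidence to reject the null hypothesis; the result is not statistically significant at the 0.1 level.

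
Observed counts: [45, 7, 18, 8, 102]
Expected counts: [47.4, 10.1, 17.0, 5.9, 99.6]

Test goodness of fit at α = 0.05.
Chi-square goodness of fit test:
H₀: observed counts match expected distribution
H₁: observed counts differ from expected distribution
df = k - 1 = 4
χ² = Σ(O - E)²/E
   = (45 - 47.4)²/47.4 + (7 - 10.1)²/10.1 + (18 - 17.0)²/17.0 + (8 - 5.9)²/5.9 + (102 - 99.6)²/99.6
   = 0.122 + 0.951 + 0.059 + 0.747 + 0.058
   = 1.94
p-value = 0.7473

Since p-value > α = 0.05, we fail to reject H₀.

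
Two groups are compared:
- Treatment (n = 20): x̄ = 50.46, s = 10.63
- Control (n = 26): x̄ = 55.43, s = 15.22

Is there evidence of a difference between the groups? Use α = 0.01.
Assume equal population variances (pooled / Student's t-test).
Student's two-sample t-test (equal variances):
H₀: μ₁ = μ₂
H₁: μ₁ ≠ μ₂
df = n₁ + n₂ - 2 = 44
Pooled variance s_p² = [(n₁-1)s₁² + (n₂-1)s₂²] / (n₁ + n₂ - 2) = [(19)(10.63²) + (25)(15.22²)] / 44 = 180.4125
SE = √(s_p²(1/n₁ + 1/n₂)) = √(180.4125 × (1/20 + 1/26)) = 3.9949
t = (x̄₁ - x̄₂) / SE = (50.46 - 55.43) / 3.9949 = -4.97 / 3.9949 = -1.244
p-value = 0.2201

Since p-value > α = 0.01, we fail to reject H₀.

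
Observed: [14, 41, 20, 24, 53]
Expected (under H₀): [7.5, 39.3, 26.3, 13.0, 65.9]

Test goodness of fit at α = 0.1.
Chi-square goodness of fit test:
H₀: observed counts match expected distribution
H₁: observed counts differ from expected distribution
df = k - 1 = 4
χ² = Σ(O - E)²/E
   = (14 - 7.5)²/7.5 + (41 - 39.3)²/39.3 + (20 - 26.3)²/26.3 + (24 - 13.0)²/13.0 + (53 - 65.9)²/65.9
   = 5.633 + 0.074 + 1.509 + 9.308 + 2.525
   = 19.05
p-value = 0.0008

Since p-value < α = 0.1, we reject H₀.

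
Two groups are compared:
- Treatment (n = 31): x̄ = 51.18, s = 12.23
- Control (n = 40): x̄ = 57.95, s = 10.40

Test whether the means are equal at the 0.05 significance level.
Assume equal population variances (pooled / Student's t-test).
Student's two-sample t-test (equal variances):
H₀: μ₁ = μ₂
H₁: μ₁ ≠ μ₂
df = n₁ + n₂ - 2 = 69
Pooled variance s_p² = [(n₁-1)s₁² + (n₂-1)s₂²] / (n₁ + n₂ - 2) = [(30)(12.23²) + (39)(10.40²)] / 69 = 126.1656
SE = √(s_p²(1/n₁ + 1/n₂)) = √(126.1656 × (1/31 + 1/40)) = 2.6877
t = (x̄₁ - x̄₂) / SE = (51.18 - 57.95) / 2.6877 = -6.77 / 2.6877 = -2.519
p-value = 0.0141

Since p-value < α = 0.05, we reject H₀.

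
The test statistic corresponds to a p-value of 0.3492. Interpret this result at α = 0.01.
Since p = 0.3492 > α = 0.01, fail to reject H₀.
There is insufficient evidence to reject the null hypothesis; the result is not statistically significant at the 0.01 level.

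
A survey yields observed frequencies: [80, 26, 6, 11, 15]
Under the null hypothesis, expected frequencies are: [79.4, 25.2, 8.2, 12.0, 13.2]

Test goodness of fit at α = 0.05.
Chi-square goodness of fit test:
H₀: observed counts match expected distribution
H₁: observed counts differ from expected distribution
df = k - 1 = 4
χ² = Σ(O - E)²/E
   = (80 - 79.4)²/79.4 + (26 - 25.2)²/25.2 + (6 - 8.2)²/8.2 + (11 - 12.0)²/12.0 + (15 - 13.2)²/13.2
   = 0.005 + 0.025 + 0.590 + 0.083 + 0.245
   = 0.95
p-value = 0.9174

Since p-value > α = 0.05, we fail to reject H₀.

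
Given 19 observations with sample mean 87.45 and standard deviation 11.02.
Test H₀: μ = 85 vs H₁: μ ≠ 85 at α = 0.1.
One-sample t-test:
H₀: μ = 85
H₁: μ ≠ 85
df = n - 1 = 18
t = (x̄ - μ₀) / (s/√n) = (87.45 - 85) / (11.02/√19) = 0.969
p-value = 0.3453

Since p-value > α = 0.1, we fail to reject H₀.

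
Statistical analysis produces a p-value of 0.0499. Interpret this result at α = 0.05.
Since p = 0.0499 < α = 0.05, reject H₀.
There is sufficient evidence to reject the null hypothesis; the result is statistically significant at the 0.05 level.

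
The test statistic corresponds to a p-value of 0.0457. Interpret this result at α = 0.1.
Since p = 0.0457 < α = 0.1, reject H₀.
There is sufficient evidence to reject the null hypothesis; the result is statistically significant at the 0.1 level.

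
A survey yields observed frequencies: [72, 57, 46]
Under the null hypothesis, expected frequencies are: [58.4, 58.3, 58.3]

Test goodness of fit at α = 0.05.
Chi-square goodness of fit test:
H₀: observed counts match expected distribution
H₁: observed counts differ from expected distribution
df = k - 1 = 2
χ² = Σ(O - E)²/E
   = (72 - 58.4)²/58.4 + (57 - 58.3)²/58.3 + (46 - 58.3)²/58.3
   = 3.167 + 0.029 + 2.595
   = 5.79
p-value = 0.0553

Since p-value > α = 0.05, we fail to reject H₀.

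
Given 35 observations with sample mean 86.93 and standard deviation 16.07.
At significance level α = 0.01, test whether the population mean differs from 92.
One-sample t-test:
H₀: μ = 92
H₁: μ ≠ 92
df = n - 1 = 34
t = (x̄ - μ₀) / (s/√n) = (86.93 - 92) / (16.07/√35) = -1.866
p-value = 0.0706

Since p-value > α = 0.01, we fail to reject H₀.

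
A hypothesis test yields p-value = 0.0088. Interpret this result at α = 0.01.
Since p = 0.0088 < α = 0.01, reject H₀.
There is sufficient evidence to reject the null hypothesis; the result is statistically significant at the 0.01 level.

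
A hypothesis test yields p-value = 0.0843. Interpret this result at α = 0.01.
Since p = 0.0843 > α = 0.01, fail to reject H₀.
There is insufficient evidence to reject the null hypothesis; the result is not statistically significant at the 0.01 level.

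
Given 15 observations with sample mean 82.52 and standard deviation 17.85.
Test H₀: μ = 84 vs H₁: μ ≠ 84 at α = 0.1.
One-sample t-test:
H₀: μ = 84
H₁: μ ≠ 84
df = n - 1 = 14
t = (x̄ - μ₀) / (s/√n) = (82.52 - 84) / (17.85/√15) = -0.321
p-value = 0.7529

Since p-value > α = 0.1, we fail to reject H₀.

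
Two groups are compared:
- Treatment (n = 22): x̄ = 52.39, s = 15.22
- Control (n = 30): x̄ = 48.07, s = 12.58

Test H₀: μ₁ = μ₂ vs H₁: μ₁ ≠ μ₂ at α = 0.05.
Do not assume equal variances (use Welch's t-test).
Welch's two-sample t-test:
H₀: μ₁ = μ₂
H₁: μ₁ ≠ μ₂
s₁²/n₁ = 15.22²/22 = 10.5295,  s₂²/n₂ = 12.58²/30 = 5.2752
SE = √(s₁²/n₁ + s₂²/n₂) = √(10.5295 + 5.2752) = 3.9755
df (Welch-Satterthwaite) = (s₁²/n₁ + s₂²/n₂)² / [(s₁²/n₁)²/(n₁-1) + (s₂²/n₂)²/(n₂-1)] ≈ 40.04
t = (x̄₁ - x̄₂) / SE = (52.39 - 48.07) / 3.9755 = 4.32 / 3.9755 = 1.087
p-value = 0.2837

Since p-value > α = 0.05, we fail to reject H₀.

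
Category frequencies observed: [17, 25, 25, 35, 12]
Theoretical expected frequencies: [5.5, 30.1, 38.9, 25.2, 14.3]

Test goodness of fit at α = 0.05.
Chi-square goodness of fit test:
H₀: observed counts match expected distribution
H₁: observed counts differ from expected distribution
df = k - 1 = 4
χ² = Σ(O - E)²/E
   = (17 - 5.5)²/5.5 + (25 - 30.1)²/30.1 + (25 - 38.9)²/38.9 + (35 - 25.2)²/25.2 + (12 - 14.3)²/14.3
   = 24.045 + 0.864 + 4.967 + 3.811 + 0.370
   = 34.06
p-value < 0.0001

Since p-value < α = 0.05, we reject H₀.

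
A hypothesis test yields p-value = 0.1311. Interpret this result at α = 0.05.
Since p = 0.1311 > α = 0.05, fail to reject H₀.
There is insufficient evidence to reject the null hypothesis; the result is not statistically significant at the 0.05 level.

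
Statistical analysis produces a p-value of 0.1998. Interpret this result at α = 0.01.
Since p = 0.1998 > α = 0.01, fail to reject H₀.
There is insufficient evidence to reject the null hypothesis; the result is not statistically significant at the 0.01 level.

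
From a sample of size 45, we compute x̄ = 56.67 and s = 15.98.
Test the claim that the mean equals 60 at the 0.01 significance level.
One-sample t-test:
H₀: μ = 60
H₁: μ ≠ 60
df = n - 1 = 44
t = (x̄ - μ₀) / (s/√n) = (56.67 - 60) / (15.98/√45) = -1.398
p-value = 0.1692

Since p-value > α = 0.01, we fail to reject H₀.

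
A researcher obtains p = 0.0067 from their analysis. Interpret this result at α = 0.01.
Since p = 0.0067 < α = 0.01, reject H₀.
There is sufficient evidence to reject the null hypothesis; the result is statistically significant at the 0.01 level.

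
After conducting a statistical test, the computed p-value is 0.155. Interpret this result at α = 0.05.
Since p = 0.155 > α = 0.05, fail to reject H₀.
There is insufficient evidence to reject the null hypothesis; the result is not statistically significant at the 0.05 level.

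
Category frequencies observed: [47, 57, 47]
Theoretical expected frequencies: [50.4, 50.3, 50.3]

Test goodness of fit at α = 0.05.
Chi-square goodness of fit test:
H₀: observed counts match expected distribution
H₁: observed counts differ from expected distribution
df = k - 1 = 2
χ² = Σ(O - E)²/E
   = (47 - 50.4)²/50.4 + (57 - 50.3)²/50.3 + (47 - 50.3)²/50.3
   = 0.229 + 0.892 + 0.217
   = 1.34
p-value = 0.5121

Since p-value > α = 0.05, we fail to reject H₀.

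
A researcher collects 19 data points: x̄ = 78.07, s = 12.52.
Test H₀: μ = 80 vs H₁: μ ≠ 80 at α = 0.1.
One-sample t-test:
H₀: μ = 80
H₁: μ ≠ 80
df = n - 1 = 18
t = (x̄ - μ₀) / (s/√n) = (78.07 - 80) / (12.52/√19) = -0.672
p-value = 0.5102

Since p-value > α = 0.1, we fail to reject H₀.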